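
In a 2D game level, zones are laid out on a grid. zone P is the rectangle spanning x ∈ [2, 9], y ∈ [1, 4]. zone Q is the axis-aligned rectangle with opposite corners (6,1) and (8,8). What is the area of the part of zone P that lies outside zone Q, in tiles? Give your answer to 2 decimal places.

|zone P∩zone Q|: x∈[6,8], y∈[1,4] → 2·3 = 6.
|zone P| = 21.
|zone P ∖ zone Q| = |zone P| − |zone P∩zone Q| = 21 − 6 = 15.00.

15.00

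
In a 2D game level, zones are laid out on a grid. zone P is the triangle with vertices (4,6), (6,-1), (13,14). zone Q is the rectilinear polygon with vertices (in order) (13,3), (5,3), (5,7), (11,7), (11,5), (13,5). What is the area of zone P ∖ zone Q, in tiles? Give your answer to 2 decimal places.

|zone P| = 39.5, |zone P∩zone Q| = 15.1931.
|zone P ∖ zone Q| = |zone P| − |zone P∩zone Q| = 39.5 − 15.1931 = 24.31.

24.31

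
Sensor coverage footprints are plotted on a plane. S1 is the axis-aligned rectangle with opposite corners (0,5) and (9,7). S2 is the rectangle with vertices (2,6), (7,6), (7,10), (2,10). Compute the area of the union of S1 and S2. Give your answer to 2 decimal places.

By inclusion–exclusion:
Individual areas: |S1| = 18, |S2| = 20.
|S1∩S2|: x∈[2,7], y∈[6,7] → 5·1 = 5.
|S1 ∪ S2| = 38 − 5 = 33.00.

33.00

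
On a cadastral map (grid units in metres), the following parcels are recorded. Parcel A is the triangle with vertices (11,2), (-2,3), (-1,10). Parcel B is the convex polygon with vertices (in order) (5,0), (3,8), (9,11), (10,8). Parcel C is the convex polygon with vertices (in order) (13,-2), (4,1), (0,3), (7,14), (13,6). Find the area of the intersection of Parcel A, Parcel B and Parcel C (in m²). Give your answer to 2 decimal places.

The intersection is the polygon with vertices (3.2,7.2), (7.647,4.235), (6.468,2.349), (4.372,2.51).
By the shoelace formula its area is 10.76.

10.76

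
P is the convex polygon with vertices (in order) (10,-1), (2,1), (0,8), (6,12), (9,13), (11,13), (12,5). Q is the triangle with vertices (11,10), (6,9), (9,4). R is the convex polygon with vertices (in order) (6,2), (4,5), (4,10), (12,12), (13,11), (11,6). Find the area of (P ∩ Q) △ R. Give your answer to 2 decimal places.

|P ∩ Q| = 14.
|(P ∩ Q) ∩ R| = 13.9312.
|(P ∩ Q) △ R| = 14 + 55.5 − 27.8624 = 41.64.

41.64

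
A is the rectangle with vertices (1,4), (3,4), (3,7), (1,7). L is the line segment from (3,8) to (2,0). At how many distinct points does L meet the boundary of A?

The segment meets the boundary at (2.5,4), (2.875,7).

2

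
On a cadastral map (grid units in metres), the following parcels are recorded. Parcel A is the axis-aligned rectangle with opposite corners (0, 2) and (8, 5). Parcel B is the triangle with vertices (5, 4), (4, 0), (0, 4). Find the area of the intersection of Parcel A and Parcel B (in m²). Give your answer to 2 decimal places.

The intersection is the polygon with vertices (2,2), (0,4), (5,4), (4.5,2).
By the shoelace formula its area is 7.50.

7.50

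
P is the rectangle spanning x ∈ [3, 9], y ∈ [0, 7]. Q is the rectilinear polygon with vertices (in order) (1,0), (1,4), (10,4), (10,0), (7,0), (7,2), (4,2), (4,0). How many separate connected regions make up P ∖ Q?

2

P ∖ Q splits into 2 disjoint pieces (area 18, area 6).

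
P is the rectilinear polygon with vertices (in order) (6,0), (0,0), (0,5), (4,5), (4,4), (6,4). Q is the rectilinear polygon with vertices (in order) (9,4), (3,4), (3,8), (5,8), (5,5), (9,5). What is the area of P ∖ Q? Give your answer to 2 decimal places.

|P| = 28, |P∩Q| = 1.
|P ∖ Q| = |P| − |P∩Q| = 28 − 1 = 27.00.

27.00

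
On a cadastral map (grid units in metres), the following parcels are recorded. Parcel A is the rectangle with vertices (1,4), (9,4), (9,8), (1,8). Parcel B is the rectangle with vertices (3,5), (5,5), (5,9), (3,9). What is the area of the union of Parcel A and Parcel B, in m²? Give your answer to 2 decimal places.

By inclusion–exclusion:
Individual areas: |Parcel A| = 32, |Parcel B| = 8.
|Parcel A∩Parcel B|: x∈[3,5], y∈[5,8] → 2·3 = 6.
|Parcel A ∪ Parcel B| = 40 − 6 = 34.00.

34.00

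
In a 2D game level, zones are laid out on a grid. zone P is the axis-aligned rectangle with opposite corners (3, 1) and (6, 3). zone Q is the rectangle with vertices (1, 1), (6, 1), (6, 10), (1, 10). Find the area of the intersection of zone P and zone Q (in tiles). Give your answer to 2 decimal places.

|zone P∩zone Q|: x∈[3,6], y∈[1,3] → 3·2 = 6.

6.00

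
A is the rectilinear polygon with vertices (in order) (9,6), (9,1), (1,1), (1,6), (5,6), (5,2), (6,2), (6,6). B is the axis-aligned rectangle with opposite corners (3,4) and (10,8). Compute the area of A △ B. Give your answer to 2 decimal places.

|A| = 36, |B| = 28, |A∩B| = 10.
|A △ B| = |A| + |B| − 2·|A∩B| = 36 + 28 − 20 = 44.00.

44.00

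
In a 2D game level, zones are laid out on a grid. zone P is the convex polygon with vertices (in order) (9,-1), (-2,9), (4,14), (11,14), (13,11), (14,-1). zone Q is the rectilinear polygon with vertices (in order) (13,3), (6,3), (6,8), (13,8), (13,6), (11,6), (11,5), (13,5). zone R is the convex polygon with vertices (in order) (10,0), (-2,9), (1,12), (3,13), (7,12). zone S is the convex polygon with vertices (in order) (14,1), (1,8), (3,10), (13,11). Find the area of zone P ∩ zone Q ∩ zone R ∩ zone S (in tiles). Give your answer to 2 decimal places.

8.51

The intersection is the polygon with vertices (8,8), (9.089,3.644), (6,5.308), (6,8).
By the shoelace formula its area is 8.51.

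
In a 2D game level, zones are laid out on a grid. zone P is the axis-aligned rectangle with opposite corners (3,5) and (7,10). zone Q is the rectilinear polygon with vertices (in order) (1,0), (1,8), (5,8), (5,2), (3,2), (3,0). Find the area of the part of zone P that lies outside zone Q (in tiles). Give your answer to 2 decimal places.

|zone P| = 20, |zone P∩zone Q| = 6.
|zone P ∖ zone Q| = |zone P| − |zone P∩zone Q| = 20 − 6 = 14.00.

14.00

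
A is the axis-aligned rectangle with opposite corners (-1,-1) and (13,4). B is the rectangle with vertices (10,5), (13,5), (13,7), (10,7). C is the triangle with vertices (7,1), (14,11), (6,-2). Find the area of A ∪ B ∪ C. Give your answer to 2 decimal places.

77.40

By inclusion–exclusion:
Individual areas: |A| = 70, |B| = 6, |C| = 5.5.
|A∩B| = 0 (no overlap).
|A∩C| = 3.2859.
|B∩C| = 0.8176.
|A∩B∩C| = 0.
|A ∪ B ∪ C| = 81.5 − 4.1035 + 0 = 77.40.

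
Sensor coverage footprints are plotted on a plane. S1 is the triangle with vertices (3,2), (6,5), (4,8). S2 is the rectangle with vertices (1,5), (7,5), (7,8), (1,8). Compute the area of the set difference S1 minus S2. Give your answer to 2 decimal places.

3.75

|S1| = 7.5, |S1∩S2| = 3.75.
|S1 ∖ S2| = |S1| − |S1∩S2| = 7.5 − 3.75 = 3.75.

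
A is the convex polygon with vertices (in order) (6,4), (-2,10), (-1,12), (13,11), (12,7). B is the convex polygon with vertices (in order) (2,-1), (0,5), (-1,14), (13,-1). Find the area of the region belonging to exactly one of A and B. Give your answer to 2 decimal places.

114.06

|A| = 74, |B| = 88.5, |A∩B| = 24.2202.
|A △ B| = |A| + |B| − 2·|A∩B| = 74 + 88.5 − 48.4404 = 114.06.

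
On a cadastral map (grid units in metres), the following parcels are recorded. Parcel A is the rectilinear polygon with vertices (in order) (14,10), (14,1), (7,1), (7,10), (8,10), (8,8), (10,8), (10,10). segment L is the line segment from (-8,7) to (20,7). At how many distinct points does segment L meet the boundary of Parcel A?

The segment meets the boundary at (14,7), (7,7).

2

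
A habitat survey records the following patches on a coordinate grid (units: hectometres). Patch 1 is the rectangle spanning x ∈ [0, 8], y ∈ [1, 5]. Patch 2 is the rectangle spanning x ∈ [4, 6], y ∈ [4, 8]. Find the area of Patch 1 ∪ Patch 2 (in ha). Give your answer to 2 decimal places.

38.00

By inclusion–exclusion:
Individual areas: |Patch 1| = 32, |Patch 2| = 8.
|Patch 1∩Patch 2|: x∈[4,6], y∈[4,5] → 2·1 = 2.
|Patch 1 ∪ Patch 2| = 40 − 2 = 38.00.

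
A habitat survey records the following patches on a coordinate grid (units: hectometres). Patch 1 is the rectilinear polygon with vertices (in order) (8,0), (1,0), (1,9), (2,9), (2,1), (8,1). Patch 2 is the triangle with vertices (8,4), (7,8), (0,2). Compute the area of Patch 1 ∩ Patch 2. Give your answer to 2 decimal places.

The intersection is the polygon with vertices (1,2.857), (2,3.714), (2,2.5), (1,2.25).
By the shoelace formula its area is 0.91.

0.91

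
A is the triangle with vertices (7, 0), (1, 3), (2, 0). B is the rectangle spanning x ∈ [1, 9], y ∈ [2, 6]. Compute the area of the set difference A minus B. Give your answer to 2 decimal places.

|A| = 7.5, |A∩B| = 0.8333.
|A ∖ B| = |A| − |A∩B| = 7.5 − 0.8333 = 6.67.

6.67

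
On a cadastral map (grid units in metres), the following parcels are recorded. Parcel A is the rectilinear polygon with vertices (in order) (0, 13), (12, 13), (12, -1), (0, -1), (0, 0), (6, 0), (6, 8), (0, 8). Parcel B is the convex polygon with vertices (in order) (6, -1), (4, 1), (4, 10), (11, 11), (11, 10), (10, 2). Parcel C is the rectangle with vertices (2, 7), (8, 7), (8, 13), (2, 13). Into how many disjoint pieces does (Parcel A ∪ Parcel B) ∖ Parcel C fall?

(Parcel A ∪ Parcel B) ∖ Parcel C splits into 2 disjoint pieces (area 91.5, area 10).

2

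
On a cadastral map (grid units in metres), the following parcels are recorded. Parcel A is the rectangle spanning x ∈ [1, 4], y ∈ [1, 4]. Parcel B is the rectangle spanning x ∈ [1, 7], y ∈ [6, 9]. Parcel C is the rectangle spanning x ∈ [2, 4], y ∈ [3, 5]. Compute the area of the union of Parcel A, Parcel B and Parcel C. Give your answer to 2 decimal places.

By inclusion–exclusion:
Individual areas: |Parcel A| = 9, |Parcel B| = 18, |Parcel C| = 4.
|Parcel A∩Parcel B| = 0 (no overlap).
|Parcel A∩Parcel C|: x∈[2,4], y∈[3,4] → 2·1 = 2.
|Parcel B∩Parcel C| = 0 (no overlap).
|Parcel A∩Parcel B∩Parcel C| = 0.
|Parcel A ∪ Parcel B ∪ Parcel C| = 31 − 2 + 0 = 29.00.

29.00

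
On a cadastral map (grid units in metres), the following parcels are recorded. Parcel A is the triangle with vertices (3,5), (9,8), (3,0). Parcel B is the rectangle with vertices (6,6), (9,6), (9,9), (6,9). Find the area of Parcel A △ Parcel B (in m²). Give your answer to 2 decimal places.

19.50

|Parcel A| = 15, |Parcel B| = 9, |Parcel A∩Parcel B| = 2.25.
|Parcel A △ Parcel B| = |Parcel A| + |Parcel B| − 2·|Parcel A∩Parcel B| = 15 + 9 − 4.5 = 19.50.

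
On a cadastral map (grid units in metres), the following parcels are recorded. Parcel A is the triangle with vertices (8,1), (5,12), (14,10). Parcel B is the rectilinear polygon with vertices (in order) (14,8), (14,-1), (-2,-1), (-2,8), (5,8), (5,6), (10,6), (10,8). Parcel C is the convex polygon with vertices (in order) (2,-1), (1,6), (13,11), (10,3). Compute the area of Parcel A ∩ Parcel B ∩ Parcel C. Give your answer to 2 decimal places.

The intersection is the polygon with vertices (10,6), (10,8), (11.875,8), (10.857,5.286), (9,2.5), (7.76,1.88), (6.636,6).
By the shoelace formula its area is 14.05.

14.05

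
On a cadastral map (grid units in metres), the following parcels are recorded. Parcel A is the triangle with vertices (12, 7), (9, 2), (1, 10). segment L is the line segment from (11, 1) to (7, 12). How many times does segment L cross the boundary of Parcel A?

The segment meets the boundary at (8.468,7.963), (10.019,3.698).

2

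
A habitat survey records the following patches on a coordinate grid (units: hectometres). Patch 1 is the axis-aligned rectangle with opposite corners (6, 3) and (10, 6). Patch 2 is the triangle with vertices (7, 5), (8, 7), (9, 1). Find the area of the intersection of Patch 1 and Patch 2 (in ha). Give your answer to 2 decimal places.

3.00

The intersection is the polygon with vertices (8.167,6), (8.667,3), (8,3), (7,5), (7.5,6).
By the shoelace formula its area is 3.00.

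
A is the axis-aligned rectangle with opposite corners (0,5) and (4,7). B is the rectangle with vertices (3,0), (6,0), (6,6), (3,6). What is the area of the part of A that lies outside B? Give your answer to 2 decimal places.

7.00

|A∩B|: x∈[3,4], y∈[5,6] → 1·1 = 1.
|A| = 8.
|A ∖ B| = |A| − |A∩B| = 8 − 1 = 7.00.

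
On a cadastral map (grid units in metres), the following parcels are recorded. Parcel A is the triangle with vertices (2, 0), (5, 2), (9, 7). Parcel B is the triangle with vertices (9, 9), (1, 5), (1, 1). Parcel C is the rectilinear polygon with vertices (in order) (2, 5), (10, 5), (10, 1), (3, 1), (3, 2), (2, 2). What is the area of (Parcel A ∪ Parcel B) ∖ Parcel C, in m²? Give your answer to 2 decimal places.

12.15

|Parcel A ∪ Parcel B| = 19.5.
|(Parcel A ∪ Parcel B) ∩ Parcel C| = 7.35.
|(Parcel A ∪ Parcel B) ∖ Parcel C| = 19.5 − 7.35 = 12.15.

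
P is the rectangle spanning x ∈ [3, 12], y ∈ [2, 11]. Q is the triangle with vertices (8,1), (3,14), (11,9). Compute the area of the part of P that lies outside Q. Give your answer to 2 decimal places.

47.35

|P| = 81, |P∩Q| = 33.651.
|P ∖ Q| = |P| − |P∩Q| = 81 − 33.651 = 47.35.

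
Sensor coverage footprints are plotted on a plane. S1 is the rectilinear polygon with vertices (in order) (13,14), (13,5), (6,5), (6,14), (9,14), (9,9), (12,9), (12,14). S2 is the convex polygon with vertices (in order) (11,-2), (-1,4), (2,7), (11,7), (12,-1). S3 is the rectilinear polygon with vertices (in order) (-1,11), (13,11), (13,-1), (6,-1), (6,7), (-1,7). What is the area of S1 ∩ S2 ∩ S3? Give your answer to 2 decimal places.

The intersection is the polygon with vertices (6,7), (11,7), (11.25,5), (6,5).
By the shoelace formula its area is 10.25.

10.25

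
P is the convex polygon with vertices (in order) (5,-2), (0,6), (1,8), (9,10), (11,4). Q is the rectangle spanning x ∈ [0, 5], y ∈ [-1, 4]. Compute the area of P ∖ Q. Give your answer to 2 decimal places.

|P| = 77, |P∩Q| = 10.9375.
|P ∖ Q| = |P| − |P∩Q| = 77 − 10.9375 = 66.06.

66.06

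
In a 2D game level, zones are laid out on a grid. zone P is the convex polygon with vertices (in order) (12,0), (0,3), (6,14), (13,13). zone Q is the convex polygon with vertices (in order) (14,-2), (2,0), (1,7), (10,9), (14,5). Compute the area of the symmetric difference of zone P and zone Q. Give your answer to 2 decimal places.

85.31

|zone P| = 121, |zone Q| = 108.5, |zone P∩zone Q| = 72.0959.
|zone P △ zone Q| = |zone P| + |zone Q| − 2·|zone P∩zone Q| = 121 + 108.5 − 144.1917 = 85.31.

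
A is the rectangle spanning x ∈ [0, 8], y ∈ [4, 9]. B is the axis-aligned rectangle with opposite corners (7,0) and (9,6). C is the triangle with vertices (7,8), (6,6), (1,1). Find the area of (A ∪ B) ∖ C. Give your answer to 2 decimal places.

|A ∪ B| = 50.
|(A ∪ B) ∩ C| = 1.8571.
|(A ∪ B) ∖ C| = 50 − 1.8571 = 48.14.

48.14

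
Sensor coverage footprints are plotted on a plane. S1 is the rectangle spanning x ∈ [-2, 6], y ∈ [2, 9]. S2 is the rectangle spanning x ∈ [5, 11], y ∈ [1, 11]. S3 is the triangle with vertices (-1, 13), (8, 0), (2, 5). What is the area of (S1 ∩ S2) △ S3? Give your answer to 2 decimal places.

|S1 ∩ S2| = 7.
|(S1 ∩ S2) ∩ S3| = 1.4611.
|(S1 ∩ S2) △ S3| = 7 + 16.5 − 2.9222 = 20.58.

20.58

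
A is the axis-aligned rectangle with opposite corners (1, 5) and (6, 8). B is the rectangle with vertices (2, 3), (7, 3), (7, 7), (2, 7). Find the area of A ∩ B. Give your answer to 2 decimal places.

8.00

|A∩B|: x∈[2,6], y∈[5,7] → 4·2 = 8.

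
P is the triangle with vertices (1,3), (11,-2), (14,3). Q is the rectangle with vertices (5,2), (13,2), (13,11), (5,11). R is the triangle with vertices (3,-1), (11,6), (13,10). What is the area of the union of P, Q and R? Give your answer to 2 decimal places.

96.96

By inclusion–exclusion:
Individual areas: |P| = 32.5, |Q| = 72, |R| = 9.
|P∩Q| = 8.
|P∩R| = 1.4099.
|Q∩R| = 7.9481.
|P∩Q∩R| = 0.8182.
|P ∪ Q ∪ R| = 113.5 − 17.358 + 0.8182 = 96.96.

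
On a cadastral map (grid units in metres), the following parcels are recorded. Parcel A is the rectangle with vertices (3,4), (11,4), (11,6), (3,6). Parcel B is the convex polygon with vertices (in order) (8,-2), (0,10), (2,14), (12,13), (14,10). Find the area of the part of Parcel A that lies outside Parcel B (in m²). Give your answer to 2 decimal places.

|Parcel A| = 16, |Parcel A∩Parcel B| = 15.25.
|Parcel A ∖ Parcel B| = |Parcel A| − |Parcel A∩Parcel B| = 16 − 15.25 = 0.75.

0.75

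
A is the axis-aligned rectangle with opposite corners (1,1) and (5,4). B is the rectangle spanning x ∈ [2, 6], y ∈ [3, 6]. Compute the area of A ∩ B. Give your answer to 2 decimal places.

3.00

|A∩B|: x∈[2,5], y∈[3,4] → 3·1 = 3.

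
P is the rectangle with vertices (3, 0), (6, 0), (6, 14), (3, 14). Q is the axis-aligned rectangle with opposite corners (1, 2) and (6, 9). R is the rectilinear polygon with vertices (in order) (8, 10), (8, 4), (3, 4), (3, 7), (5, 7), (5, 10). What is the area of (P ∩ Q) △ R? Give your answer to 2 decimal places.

|P ∩ Q| = 21.
|(P ∩ Q) ∩ R| = 11.
|(P ∩ Q) △ R| = 21 + 24 − 22 = 23.00.

23.00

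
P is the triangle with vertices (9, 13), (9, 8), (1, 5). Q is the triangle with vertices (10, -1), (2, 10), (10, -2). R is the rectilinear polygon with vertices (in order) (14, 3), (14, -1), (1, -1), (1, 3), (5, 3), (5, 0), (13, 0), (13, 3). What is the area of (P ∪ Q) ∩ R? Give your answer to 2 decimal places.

The region (P ∪ Q) ∩ R is the polygon with vertices (10,-1), (9.333,-1), (8.667,0), (9.273,0).
By the shoelace formula its area is 0.64.

0.64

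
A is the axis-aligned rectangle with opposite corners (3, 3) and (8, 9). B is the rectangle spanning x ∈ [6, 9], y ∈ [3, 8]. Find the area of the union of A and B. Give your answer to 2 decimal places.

By inclusion–exclusion:
Individual areas: |A| = 30, |B| = 15.
|A∩B|: x∈[6,8], y∈[3,8] → 2·5 = 10.
|A ∪ B| = 45 − 10 = 35.00.

35.00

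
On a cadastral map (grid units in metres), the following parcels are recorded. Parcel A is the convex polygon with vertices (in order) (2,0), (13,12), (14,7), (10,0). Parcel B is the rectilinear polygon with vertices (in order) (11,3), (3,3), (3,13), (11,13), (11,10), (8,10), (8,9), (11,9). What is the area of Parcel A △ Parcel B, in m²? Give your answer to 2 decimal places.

96.50

|Parcel A| = 61.5, |Parcel B| = 77, |Parcel A∩Parcel B| = 21.
|Parcel A △ Parcel B| = |Parcel A| + |Parcel B| − 2·|Parcel A∩Parcel B| = 61.5 + 77 − 42 = 96.50.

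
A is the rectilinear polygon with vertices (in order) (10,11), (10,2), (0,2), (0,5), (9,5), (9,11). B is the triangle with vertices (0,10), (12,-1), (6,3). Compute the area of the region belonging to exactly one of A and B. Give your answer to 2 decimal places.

36.53

|A| = 36, |B| = 9, |A∩B| = 4.237.
|A △ B| = |A| + |B| − 2·|A∩B| = 36 + 9 − 8.474 = 36.53.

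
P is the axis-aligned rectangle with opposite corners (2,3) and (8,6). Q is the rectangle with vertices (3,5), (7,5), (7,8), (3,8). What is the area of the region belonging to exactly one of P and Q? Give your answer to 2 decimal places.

|P∩Q|: x∈[3,7], y∈[5,6] → 4·1 = 4.
|P △ Q| = |P| + |Q| − 2·|P∩Q| = 18 + 12 − 8 = 22.00.

22.00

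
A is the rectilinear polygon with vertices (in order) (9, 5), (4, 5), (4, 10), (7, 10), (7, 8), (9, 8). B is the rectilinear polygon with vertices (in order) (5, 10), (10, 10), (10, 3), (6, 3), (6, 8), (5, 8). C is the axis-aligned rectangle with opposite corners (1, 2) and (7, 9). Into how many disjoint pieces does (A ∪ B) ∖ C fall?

(A ∪ B) ∖ C is a single connected region.

1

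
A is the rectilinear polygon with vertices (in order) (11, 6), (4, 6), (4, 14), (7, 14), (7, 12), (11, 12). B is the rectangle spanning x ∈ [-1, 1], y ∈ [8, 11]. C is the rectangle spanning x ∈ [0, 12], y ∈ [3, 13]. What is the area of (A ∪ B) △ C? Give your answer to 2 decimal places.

78.00

|A ∪ B| = 54.
|(A ∪ B) ∩ C| = 48.
|(A ∪ B) △ C| = 54 + 120 − 96 = 78.00.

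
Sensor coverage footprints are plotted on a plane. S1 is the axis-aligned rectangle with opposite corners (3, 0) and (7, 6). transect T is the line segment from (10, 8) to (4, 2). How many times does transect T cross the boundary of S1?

1

The segment meets the boundary at (7,5).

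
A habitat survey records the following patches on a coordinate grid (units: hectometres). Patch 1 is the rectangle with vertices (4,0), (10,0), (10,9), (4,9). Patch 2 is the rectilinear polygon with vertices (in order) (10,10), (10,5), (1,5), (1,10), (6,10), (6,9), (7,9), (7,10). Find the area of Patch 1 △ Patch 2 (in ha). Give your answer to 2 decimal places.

|Patch 1| = 54, |Patch 2| = 44, |Patch 1∩Patch 2| = 24.
|Patch 1 △ Patch 2| = |Patch 1| + |Patch 2| − 2·|Patch 1∩Patch 2| = 54 + 44 − 48 = 50.00.

50.00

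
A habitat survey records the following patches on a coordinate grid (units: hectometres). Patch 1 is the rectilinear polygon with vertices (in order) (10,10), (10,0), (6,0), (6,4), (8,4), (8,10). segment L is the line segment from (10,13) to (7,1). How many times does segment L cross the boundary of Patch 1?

3

The segment meets the boundary at (8,5), (7.75,4), (9.25,10).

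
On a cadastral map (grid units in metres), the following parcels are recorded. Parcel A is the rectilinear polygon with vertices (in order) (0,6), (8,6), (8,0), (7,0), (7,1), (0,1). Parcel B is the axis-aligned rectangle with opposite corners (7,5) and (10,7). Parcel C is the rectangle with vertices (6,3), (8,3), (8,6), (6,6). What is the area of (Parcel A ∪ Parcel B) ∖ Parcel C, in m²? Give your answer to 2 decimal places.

|Parcel A ∪ Parcel B| = 46.
|(Parcel A ∪ Parcel B) ∩ Parcel C| = 6.
|(Parcel A ∪ Parcel B) ∖ Parcel C| = 46 − 6 = 40.00.

40.00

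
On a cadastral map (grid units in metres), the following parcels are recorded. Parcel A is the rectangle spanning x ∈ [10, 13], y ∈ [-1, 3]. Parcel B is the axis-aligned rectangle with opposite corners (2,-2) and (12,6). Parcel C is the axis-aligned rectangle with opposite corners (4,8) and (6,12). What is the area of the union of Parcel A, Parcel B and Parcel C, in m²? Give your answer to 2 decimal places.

92.00

By inclusion–exclusion:
Individual areas: |Parcel A| = 12, |Parcel B| = 80, |Parcel C| = 8.
|Parcel A∩Parcel B|: x∈[10,12], y∈[-1,3] → 2·4 = 8.
|Parcel A∩Parcel C| = 0 (no overlap).
|Parcel B∩Parcel C| = 0 (no overlap).
|Parcel A∩Parcel B∩Parcel C| = 0.
|Parcel A ∪ Parcel B ∪ Parcel C| = 100 − 8 + 0 = 92.00.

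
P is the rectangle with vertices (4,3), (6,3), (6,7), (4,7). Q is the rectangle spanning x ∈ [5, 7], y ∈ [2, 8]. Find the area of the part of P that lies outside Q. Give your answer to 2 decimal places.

|P∩Q|: x∈[5,6], y∈[3,7] → 1·4 = 4.
|P| = 8.
|P ∖ Q| = |P| − |P∩Q| = 8 − 4 = 4.00.

4.00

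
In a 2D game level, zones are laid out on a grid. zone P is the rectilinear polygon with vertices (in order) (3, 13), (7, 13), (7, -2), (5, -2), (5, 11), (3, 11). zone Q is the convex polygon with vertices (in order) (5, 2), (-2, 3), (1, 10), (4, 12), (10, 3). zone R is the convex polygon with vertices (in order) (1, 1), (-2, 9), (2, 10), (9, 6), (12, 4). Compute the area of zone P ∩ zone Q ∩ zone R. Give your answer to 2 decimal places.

10.70

The intersection is the polygon with vertices (5,8.286), (7,7.143), (7,2.636), (5,2.091).
By the shoelace formula its area is 10.70.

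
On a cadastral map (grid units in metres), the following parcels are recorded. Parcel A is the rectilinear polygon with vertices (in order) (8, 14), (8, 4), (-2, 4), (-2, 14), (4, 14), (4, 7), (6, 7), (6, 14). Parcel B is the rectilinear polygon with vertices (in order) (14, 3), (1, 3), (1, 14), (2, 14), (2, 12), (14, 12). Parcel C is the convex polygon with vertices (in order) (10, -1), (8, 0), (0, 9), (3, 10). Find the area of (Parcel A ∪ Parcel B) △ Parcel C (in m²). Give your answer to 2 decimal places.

|Parcel A ∪ Parcel B| = 157.
|(Parcel A ∪ Parcel B) ∩ Parcel C| = 19.0909.
|(Parcel A ∪ Parcel B) △ Parcel C| = 157 + 25 − 38.1818 = 143.82.

143.82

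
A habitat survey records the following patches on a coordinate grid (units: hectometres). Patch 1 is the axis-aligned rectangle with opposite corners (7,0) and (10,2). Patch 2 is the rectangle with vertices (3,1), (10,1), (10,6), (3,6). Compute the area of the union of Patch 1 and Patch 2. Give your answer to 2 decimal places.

38.00

By inclusion–exclusion:
Individual areas: |Patch 1| = 6, |Patch 2| = 35.
|Patch 1∩Patch 2|: x∈[7,10], y∈[1,2] → 3·1 = 3.
|Patch 1 ∪ Patch 2| = 41 − 3 = 38.00.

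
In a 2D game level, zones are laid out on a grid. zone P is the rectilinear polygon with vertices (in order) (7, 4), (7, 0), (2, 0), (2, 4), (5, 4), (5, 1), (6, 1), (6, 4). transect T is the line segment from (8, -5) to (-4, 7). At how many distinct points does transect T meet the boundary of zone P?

The segment meets the boundary at (2,1), (3,0).

2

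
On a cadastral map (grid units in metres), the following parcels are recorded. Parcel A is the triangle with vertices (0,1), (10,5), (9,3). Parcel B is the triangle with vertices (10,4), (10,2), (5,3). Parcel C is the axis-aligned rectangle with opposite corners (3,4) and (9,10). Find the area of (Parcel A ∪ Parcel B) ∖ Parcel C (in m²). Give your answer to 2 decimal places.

|Parcel A ∪ Parcel B| = 10.3801.
|(Parcel A ∪ Parcel B) ∩ Parcel C| = 0.45.
|(Parcel A ∪ Parcel B) ∖ Parcel C| = 10.3801 − 0.45 = 9.93.

9.93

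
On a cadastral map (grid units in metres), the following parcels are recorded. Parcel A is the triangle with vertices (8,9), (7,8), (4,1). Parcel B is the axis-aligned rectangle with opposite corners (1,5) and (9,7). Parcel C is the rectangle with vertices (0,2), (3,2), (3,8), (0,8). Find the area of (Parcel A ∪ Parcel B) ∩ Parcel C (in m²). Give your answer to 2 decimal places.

The region (Parcel A ∪ Parcel B) ∩ Parcel C is the polygon with vertices (1,5), (1,7), (3,7), (3,5).
By the shoelace formula its area is 4.00.

4.00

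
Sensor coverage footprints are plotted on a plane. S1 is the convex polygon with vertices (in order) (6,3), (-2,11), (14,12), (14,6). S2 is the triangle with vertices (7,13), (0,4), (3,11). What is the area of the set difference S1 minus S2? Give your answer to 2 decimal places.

|S1| = 92, |S1∩S2| = 7.7643.
|S1 ∖ S2| = |S1| − |S1∩S2| = 92 − 7.7643 = 84.24.

84.24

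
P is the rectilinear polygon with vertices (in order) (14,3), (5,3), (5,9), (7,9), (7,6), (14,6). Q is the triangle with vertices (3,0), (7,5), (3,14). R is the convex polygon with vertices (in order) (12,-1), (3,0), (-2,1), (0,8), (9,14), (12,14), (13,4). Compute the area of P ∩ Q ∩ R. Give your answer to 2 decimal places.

The intersection is the polygon with vertices (5,9), (5.222,9), (7,5), (5.4,3), (5,3).
By the shoelace formula its area is 6.84.

6.84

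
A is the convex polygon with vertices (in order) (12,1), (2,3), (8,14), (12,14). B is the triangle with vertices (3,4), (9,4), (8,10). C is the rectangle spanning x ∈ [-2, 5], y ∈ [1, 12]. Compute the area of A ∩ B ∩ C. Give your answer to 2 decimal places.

2.40

The intersection is the polygon with vertices (3,4), (5,6.4), (5,4).
By the shoelace formula its area is 2.40.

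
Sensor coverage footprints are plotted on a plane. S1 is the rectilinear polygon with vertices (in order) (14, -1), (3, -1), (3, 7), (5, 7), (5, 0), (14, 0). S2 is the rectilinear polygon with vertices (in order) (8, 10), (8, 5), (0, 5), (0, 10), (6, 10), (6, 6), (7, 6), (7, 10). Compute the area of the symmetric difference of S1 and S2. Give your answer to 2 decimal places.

|S1| = 25, |S2| = 36, |S1∩S2| = 4.
|S1 △ S2| = |S1| + |S2| − 2·|S1∩S2| = 25 + 36 − 8 = 53.00.

53.00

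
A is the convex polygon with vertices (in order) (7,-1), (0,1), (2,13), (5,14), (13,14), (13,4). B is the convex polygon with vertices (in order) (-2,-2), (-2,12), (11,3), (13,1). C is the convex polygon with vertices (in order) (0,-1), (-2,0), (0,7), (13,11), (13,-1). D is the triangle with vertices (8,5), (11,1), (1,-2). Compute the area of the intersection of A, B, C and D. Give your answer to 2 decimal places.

The intersection is the polygon with vertices (8.5,0.25), (7,-0.2), (5.353,-0.529), (3.111,0.111), (8,5), (10.385,1.821).
By the shoelace formula its area is 19.71.

19.71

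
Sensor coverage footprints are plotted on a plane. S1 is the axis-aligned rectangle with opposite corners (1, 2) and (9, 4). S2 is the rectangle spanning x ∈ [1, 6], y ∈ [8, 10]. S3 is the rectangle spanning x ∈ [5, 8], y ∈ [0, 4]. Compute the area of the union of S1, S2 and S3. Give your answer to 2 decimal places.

By inclusion–exclusion:
Individual areas: |S1| = 16, |S2| = 10, |S3| = 12.
|S1∩S2| = 0 (no overlap).
|S1∩S3|: x∈[5,8], y∈[2,4] → 3·2 = 6.
|S2∩S3| = 0 (no overlap).
|S1∩S2∩S3| = 0.
|S1 ∪ S2 ∪ S3| = 38 − 6 + 0 = 32.00.

32.00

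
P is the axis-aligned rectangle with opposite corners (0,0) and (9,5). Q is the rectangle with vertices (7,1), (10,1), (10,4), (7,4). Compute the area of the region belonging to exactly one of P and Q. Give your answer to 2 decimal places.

|P∩Q|: x∈[7,9], y∈[1,4] → 2·3 = 6.
|P △ Q| = |P| + |Q| − 2·|P∩Q| = 45 + 9 − 12 = 42.00.

42.00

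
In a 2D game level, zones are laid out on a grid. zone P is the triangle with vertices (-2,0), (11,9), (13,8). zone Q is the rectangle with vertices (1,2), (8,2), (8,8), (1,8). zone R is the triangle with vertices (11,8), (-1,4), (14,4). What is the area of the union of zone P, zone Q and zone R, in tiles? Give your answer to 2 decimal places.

By inclusion–exclusion:
Individual areas: |zone P| = 15.5, |zone Q| = 42, |zone R| = 30.
|zone P∩zone Q| = 7.0833.
|zone P∩zone R| = 8.9008.
|zone Q∩zone R| = 12.8333.
|zone P∩zone Q∩zone R| = 4.5043.
|zone P ∪ zone Q ∪ zone R| = 87.5 − 28.8175 + 4.5043 = 63.19.

63.19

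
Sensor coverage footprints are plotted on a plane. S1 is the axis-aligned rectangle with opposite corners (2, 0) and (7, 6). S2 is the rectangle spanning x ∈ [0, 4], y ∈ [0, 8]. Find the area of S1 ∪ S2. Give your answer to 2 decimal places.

50.00

By inclusion–exclusion:
Individual areas: |S1| = 30, |S2| = 32.
|S1∩S2|: x∈[2,4], y∈[0,6] → 2·6 = 12.
|S1 ∪ S2| = 62 − 12 = 50.00.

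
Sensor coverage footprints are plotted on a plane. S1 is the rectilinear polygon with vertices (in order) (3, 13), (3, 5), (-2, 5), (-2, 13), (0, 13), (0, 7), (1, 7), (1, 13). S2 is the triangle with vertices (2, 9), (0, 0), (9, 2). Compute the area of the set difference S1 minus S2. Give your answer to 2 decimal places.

28.72

|S1| = 34, |S1∩S2| = 5.2778.
|S1 ∖ S2| = |S1| − |S1∩S2| = 34 − 5.2778 = 28.72.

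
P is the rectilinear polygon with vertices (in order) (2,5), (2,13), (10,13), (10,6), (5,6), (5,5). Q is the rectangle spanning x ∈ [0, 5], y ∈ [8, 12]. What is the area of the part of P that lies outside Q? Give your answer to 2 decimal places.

47.00

|P| = 59, |P∩Q| = 12.
|P ∖ Q| = |P| − |P∩Q| = 59 − 12 = 47.00.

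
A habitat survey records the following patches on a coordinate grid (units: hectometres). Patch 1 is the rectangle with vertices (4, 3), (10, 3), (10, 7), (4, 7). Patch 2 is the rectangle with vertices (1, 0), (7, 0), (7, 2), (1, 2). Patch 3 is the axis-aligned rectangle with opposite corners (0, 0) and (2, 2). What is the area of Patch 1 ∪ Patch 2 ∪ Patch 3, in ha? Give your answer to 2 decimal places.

38.00

By inclusion–exclusion:
Individual areas: |Patch 1| = 24, |Patch 2| = 12, |Patch 3| = 4.
|Patch 1∩Patch 2| = 0 (no overlap).
|Patch 1∩Patch 3| = 0 (no overlap).
|Patch 2∩Patch 3|: x∈[1,2], y∈[0,2] → 1·2 = 2.
|Patch 1∩Patch 2∩Patch 3| = 0.
|Patch 1 ∪ Patch 2 ∪ Patch 3| = 40 − 2 + 0 = 38.00.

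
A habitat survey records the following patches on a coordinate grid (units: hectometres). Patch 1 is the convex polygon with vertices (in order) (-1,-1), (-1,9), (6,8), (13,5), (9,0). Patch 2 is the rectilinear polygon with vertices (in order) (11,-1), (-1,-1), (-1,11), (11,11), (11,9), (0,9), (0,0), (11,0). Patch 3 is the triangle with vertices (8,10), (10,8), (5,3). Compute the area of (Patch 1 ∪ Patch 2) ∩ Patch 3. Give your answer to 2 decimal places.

5.69

|Patch 1 ∪ Patch 2| = 131.0714.
|(Patch 1 ∪ Patch 2) ∩ Patch 3| = 5.69.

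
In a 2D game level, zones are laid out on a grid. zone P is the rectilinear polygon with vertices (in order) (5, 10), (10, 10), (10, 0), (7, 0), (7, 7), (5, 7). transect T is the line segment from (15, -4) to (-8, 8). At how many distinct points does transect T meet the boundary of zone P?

2

The segment meets the boundary at (7,0.174), (7.333,0).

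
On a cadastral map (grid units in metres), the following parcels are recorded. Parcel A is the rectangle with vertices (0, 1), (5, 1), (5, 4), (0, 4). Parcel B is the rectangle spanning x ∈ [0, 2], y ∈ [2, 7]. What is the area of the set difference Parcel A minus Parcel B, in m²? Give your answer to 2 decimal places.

|Parcel A∩Parcel B|: x∈[0,2], y∈[2,4] → 2·2 = 4.
|Parcel A| = 15.
|Parcel A ∖ Parcel B| = |Parcel A| − |Parcel A∩Parcel B| = 15 − 4 = 11.00.

11.00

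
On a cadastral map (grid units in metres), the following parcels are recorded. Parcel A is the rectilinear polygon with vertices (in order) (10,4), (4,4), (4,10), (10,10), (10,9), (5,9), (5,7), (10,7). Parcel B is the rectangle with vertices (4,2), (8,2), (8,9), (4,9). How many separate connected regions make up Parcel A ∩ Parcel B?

1

Parcel A ∩ Parcel B is a single connected region.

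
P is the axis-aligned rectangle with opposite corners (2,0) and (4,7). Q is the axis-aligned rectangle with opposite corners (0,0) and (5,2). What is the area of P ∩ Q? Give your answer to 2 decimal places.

|P∩Q|: x∈[2,4], y∈[0,2] → 2·2 = 4.

4.00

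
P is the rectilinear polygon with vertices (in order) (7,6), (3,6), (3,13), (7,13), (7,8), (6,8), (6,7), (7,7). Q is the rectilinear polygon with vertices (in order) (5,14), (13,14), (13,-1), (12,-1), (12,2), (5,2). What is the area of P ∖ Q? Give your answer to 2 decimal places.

|P| = 27, |P∩Q| = 13.
|P ∖ Q| = |P| − |P∩Q| = 27 − 13 = 14.00.

14.00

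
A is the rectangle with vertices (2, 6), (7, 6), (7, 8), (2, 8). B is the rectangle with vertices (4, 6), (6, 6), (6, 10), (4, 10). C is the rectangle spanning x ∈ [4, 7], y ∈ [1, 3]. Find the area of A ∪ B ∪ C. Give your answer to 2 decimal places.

By inclusion–exclusion:
Individual areas: |A| = 10, |B| = 8, |C| = 6.
|A∩B|: x∈[4,6], y∈[6,8] → 2·2 = 4.
|A∩C| = 0 (no overlap).
|B∩C| = 0 (no overlap).
|A∩B∩C| = 0.
|A ∪ B ∪ C| = 24 − 4 + 0 = 20.00.

20.00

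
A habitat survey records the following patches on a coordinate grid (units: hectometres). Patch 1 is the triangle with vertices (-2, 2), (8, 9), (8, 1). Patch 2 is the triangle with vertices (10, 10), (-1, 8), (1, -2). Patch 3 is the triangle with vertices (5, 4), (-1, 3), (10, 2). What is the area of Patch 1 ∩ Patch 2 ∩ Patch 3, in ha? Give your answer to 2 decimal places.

The intersection is the polygon with vertices (4.383,2.511), (0.018,2.907), (-0.032,3.161), (5,4), (5.385,3.846).
By the shoelace formula its area is 4.37.

4.37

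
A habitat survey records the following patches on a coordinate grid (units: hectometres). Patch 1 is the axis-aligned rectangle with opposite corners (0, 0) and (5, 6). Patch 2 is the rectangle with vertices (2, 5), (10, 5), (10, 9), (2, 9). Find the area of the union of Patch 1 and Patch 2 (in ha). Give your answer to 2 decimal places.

59.00

By inclusion–exclusion:
Individual areas: |Patch 1| = 30, |Patch 2| = 32.
|Patch 1∩Patch 2|: x∈[2,5], y∈[5,6] → 3·1 = 3.
|Patch 1 ∪ Patch 2| = 62 − 3 = 59.00.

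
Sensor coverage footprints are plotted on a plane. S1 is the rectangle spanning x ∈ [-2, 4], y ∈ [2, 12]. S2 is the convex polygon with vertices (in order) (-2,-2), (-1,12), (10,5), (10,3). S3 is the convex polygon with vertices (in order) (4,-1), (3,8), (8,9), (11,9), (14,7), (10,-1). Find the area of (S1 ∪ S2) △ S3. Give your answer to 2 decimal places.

|S1 ∪ S2| = 106.8831.
|(S1 ∪ S2) ∩ S3| = 35.2066.
|(S1 ∪ S2) △ S3| = 106.8831 + 84 − 70.4132 = 120.47.

120.47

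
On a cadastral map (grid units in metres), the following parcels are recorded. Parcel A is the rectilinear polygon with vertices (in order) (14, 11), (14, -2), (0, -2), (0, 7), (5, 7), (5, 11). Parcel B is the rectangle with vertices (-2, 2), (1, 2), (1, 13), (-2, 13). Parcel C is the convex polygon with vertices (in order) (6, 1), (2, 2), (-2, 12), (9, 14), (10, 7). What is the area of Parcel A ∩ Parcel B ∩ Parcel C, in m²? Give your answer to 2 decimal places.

The intersection is the polygon with vertices (1,7), (1,4.5), (0,7).
By the shoelace formula its area is 1.25.

1.25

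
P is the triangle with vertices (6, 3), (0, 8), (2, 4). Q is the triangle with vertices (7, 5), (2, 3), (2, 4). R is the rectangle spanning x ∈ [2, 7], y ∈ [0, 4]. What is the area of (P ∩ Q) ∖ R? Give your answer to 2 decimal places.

|P ∩ Q| = 1.1009.
|(P ∩ Q) ∩ R| = 0.4808.
|(P ∩ Q) ∖ R| = 1.1009 − 0.4808 = 0.62.

0.62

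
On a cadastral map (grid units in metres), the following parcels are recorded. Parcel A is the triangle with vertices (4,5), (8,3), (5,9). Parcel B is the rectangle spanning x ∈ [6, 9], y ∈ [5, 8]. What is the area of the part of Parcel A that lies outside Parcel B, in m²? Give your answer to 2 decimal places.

8.00

|Parcel A| = 9, |Parcel A∩Parcel B| = 1.
|Parcel A ∖ Parcel B| = |Parcel A| − |Parcel A∩Parcel B| = 9 − 1 = 8.00.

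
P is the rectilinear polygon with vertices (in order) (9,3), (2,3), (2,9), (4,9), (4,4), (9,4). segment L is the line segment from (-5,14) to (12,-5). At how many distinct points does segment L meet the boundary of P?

2

The segment meets the boundary at (4.842,3), (2,6.176).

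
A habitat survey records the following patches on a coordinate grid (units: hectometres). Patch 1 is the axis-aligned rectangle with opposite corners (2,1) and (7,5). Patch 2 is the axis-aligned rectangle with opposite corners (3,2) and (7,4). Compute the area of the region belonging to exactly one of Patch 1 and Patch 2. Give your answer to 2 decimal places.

12.00

|Patch 1∩Patch 2|: x∈[3,7], y∈[2,4] → 4·2 = 8.
|Patch 1 △ Patch 2| = |Patch 1| + |Patch 2| − 2·|Patch 1∩Patch 2| = 20 + 8 − 16 = 12.00.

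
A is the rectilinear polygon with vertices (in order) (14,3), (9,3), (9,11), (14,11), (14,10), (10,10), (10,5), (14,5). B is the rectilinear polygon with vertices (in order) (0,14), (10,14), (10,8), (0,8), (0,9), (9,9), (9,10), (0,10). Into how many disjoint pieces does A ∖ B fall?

A ∖ B splits into 2 disjoint pieces (area 13, area 4).

2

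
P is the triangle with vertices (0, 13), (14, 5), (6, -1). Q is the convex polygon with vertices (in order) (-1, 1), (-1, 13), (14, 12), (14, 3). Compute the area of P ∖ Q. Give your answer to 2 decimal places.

|P| = 74, |P∩Q| = 65.2759.
|P ∖ Q| = |P| − |P∩Q| = 74 − 65.2759 = 8.72.

8.72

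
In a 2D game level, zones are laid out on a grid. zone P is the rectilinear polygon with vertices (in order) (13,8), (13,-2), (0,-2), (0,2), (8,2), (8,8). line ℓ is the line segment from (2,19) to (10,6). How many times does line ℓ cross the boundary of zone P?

1

The segment meets the boundary at (8.769,8).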